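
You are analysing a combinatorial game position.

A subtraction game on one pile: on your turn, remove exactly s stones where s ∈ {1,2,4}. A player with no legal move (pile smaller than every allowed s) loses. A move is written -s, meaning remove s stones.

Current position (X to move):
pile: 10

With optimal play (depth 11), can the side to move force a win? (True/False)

p1 X@[10]: -1[9]+1* -2[8]-1 -4[6]+1
p2 O@[9]: -1[8]-1* -2[7]-1 -4[5]-1
p3 X@[8]: -1[7]-1 -2[6]+1* -4[4]-1
p4 O@[6]: -1[5]-1* -2[4]-1 -4[2]-1
p5 X@[5]: -1[4]-1 -2[3]+1* -4[1]-1
p6 O@[3]: -1[2]-1* -2[1]-1
p7 X@[2]: -1[1]-1 -2[0]+1*
p8 O@[0] terminal -1; root [10] d11

X winning at [10]: True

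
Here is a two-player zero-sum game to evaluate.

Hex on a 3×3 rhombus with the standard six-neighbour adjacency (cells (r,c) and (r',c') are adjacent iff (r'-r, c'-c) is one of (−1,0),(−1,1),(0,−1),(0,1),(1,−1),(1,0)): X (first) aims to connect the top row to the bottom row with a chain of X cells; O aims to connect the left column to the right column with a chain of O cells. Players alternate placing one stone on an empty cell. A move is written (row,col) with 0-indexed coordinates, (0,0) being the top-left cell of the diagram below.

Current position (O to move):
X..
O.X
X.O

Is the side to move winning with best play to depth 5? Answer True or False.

ply 1, O at X../O.X/X.O | (0,1)=-1→XO./O.X/X.O; (0,2)=+1→X.O/O.X/X.O*; (1,1)=+1→X../OOX/X.O; (2,1)=-1→X../O.X/XOO
ply 2, X at X.O/O.X/X.O | (0,1)=-1→XXO/O.X/X.O*; (1,1)=-1→X.O/OXX/X.O; (2,1)=-1→X.O/O.X/XXO
ply 3, O at XXO/O.X/X.O | (1,1)=+1→XXO/OOX/X.O*; (2,1)=-1→XXO/O.X/XOO
ply 4: XXO/OOX/X.O is terminal -1 (X); from X../O.X/X.O depth 5

O winning at [X../O.X/X.O]: True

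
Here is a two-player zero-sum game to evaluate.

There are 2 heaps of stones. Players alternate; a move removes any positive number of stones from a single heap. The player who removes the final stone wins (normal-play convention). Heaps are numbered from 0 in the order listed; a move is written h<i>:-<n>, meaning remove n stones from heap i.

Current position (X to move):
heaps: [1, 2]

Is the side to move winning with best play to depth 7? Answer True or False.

ply 1, X at (1,2) | h0:-1=-1→(0,2); h1:-1=+1→(1,1)*; h1:-2=-1→(1,0)
ply 2, O at (1,1) | h0:-1=-1→(0,1)*; h1:-1=-1→(1,0)
ply 3, X at (0,1) | h1:-1=+1→(0,0)*
ply 4: (0,0) is terminal -1 (O); from (1,2) depth 7

X winning at [(1,2)]: True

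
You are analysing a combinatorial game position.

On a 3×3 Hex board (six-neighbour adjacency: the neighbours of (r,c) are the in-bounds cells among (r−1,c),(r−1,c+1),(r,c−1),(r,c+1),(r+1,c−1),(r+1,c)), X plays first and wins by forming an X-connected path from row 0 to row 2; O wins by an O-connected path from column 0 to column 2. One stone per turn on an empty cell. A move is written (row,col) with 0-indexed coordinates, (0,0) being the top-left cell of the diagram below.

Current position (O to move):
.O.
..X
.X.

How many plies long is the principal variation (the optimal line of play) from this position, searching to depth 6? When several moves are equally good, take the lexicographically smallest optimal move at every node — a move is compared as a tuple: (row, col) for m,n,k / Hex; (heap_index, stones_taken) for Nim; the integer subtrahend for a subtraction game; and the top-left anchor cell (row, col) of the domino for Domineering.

PV length from [.O./..X/.X.]: 3 plies

[.O./..X/.X.] O move#1: (0,0):-1/OO./..X/.X., (0,2):+1/.OO/..X/.X.*, (1,0):-1/.O./O.X/.X., (1,1):-1/.O./.OX/.X., (2,0):-1/.O./..X/OX., (2,2):-1/.O./..X/.XO
[.OO/..X/.X.] X move#2: (0,0):-1/XOO/..X/.X.*, (1,0):-1/.OO/X.X/.X., (1,1):-1/.OO/.XX/.X., (2,0):-1/.OO/..X/XX., (2,2):-1/.OO/..X/.XX
[XOO/..X/.X.] O move#3: (1,0):+1/XOO/O.X/.X.*, (1,1):+1/XOO/.OX/.X., (2,0):+1/XOO/..X/OX., (2,2):-1/XOO/..X/.XO
[XOO/O.X/.X.] end (terminal -1, X#4); searched .O./..X/.X. to 6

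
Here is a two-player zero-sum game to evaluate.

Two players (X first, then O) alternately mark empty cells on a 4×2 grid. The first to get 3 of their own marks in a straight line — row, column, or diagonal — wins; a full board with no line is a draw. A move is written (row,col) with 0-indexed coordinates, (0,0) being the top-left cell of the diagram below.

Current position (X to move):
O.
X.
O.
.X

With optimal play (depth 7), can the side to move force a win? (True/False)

[O./X./O./.X] X move#1: (0,1):+0/OX/X./O./.X*, (1,1):+0/O./XX/O./.X, (2,1):+0/O./X./OX/.X, (3,0):+0/O./X./O./XX
[OX/X./O./.X] O move#2: (1,1):+0/OX/XO/O./.X*, (2,1):+0/OX/X./OO/.X, (3,0):+0/OX/X./O./OX
[OX/XO/O./.X] X move#3: (2,1):+0/OX/XO/OX/.X*, (3,0):+0/OX/XO/O./XX
[OX/XO/OX/.X] O move#4: (3,0):+0/OX/XO/OX/OX*
[OX/XO/OX/OX] end (terminal +0, X#5); searched O./X./O./.X to 7

X winning at [O./X./O./.X]: False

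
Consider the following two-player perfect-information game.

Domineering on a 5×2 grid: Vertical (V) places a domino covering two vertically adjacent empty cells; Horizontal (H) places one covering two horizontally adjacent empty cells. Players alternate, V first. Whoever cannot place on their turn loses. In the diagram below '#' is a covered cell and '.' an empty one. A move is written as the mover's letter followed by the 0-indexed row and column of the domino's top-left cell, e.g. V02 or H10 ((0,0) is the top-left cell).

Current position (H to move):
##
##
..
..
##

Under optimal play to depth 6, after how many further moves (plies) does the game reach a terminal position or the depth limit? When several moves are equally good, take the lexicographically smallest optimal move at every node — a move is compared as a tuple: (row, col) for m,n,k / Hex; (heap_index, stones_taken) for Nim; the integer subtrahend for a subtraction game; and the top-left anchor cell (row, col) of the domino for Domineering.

PV length from [##/##/../../##]: 1 ply

p1 H@[##/##/../../##]: H20[##/##/##/../##]+1* H30[##/##/../##/##]+1
p2 V@[##/##/##/../##] terminal -1; root [##/##/../../##] d6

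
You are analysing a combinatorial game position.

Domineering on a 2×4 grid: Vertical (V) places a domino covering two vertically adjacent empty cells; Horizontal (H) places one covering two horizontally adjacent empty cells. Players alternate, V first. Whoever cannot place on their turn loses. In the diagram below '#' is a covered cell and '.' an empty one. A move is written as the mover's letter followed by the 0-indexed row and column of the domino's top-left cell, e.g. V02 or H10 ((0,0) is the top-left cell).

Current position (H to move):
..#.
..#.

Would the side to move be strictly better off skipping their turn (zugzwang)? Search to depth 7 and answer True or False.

zugzwang(..#./..#., H) = False

[..#./..#.] H move#1: H00:+1/###./..#.*, H10:+1/..#./###.
[###./..#.] V move#2: V03:-1/####/..##*
[####/..##] H move#3: H10:+1/####/####*
[####/####] end (terminal -1, V#4); searched ..#./..#. to 7
suppose H passes — search the same position with V to move:
pass> [..#./..#.] V move#1: V00:+1/#.#./#.#.*, V01:+1/.##./.##., V03:-1/..##/..##
pass> [#.#./#.#.] end (terminal -1, H#2); searched ..#./..#. to 7
for H: play +1, pass -1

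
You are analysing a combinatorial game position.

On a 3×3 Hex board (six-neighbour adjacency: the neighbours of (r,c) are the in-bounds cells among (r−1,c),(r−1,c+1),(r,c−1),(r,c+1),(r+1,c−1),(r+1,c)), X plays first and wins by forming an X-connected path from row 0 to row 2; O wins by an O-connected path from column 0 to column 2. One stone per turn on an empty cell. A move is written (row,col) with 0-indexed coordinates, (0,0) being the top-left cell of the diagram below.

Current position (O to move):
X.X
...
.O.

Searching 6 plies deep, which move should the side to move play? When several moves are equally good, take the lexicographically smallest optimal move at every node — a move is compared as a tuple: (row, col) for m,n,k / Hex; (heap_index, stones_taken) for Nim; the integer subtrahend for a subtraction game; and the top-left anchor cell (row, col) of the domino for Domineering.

ply 1, O at X.X/.../.O. | (0,1)=-1→XOX/.../.O.; (1,0)=+1→X.X/O../.O.*; (1,1)=+1→X.X/.O./.O.; (1,2)=-1→X.X/..O/.O.; (2,0)=+1→X.X/.../OO.; (2,2)=-1→X.X/.../.OO
ply 2, X at X.X/O../.O. | (0,1)=-1→XXX/O../.O.*; (1,1)=-1→X.X/OX./.O.; (1,2)=-1→X.X/O.X/.O.; (2,0)=-1→X.X/O../XO.; (2,2)=-1→X.X/O../.OX
ply 3, O at XXX/O../.O. | (1,1)=+1→XXX/OO./.O.*; (1,2)=+1→XXX/O.O/.O.; (2,0)=+1→XXX/O../OO.; (2,2)=+1→XXX/O../.OO
ply 4, X at XXX/OO./.O. | (1,2)=-1→XXX/OOX/.O.*; (2,0)=-1→XXX/OO./XO.; (2,2)=-1→XXX/OO./.OX
ply 5, O at XXX/OOX/.O. | (2,0)=-1→XXX/OOX/OO.; (2,2)=+1→XXX/OOX/.OO*
ply 6: XXX/OOX/.OO is terminal -1 (X); from X.X/.../.O. depth 6

O's best at [X.X/.../.O.]: (1,0)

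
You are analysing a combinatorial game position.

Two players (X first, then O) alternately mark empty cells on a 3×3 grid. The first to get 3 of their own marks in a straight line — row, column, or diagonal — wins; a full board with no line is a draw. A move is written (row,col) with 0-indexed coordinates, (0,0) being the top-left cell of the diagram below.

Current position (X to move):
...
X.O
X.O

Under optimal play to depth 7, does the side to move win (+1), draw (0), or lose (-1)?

value(.../X.O/X.O, X) = +1

[.../X.O/X.O] X move#1: (0,0):+1/X../X.O/X.O*, (0,1):-1/.X./X.O/X.O, (0,2):+1/..X/X.O/X.O, (1,1):-1/.../XXO/X.O, (2,1):-1/.../X.O/XXO
[X../X.O/X.O] end (terminal -1, O#2); searched .../X.O/X.O to 7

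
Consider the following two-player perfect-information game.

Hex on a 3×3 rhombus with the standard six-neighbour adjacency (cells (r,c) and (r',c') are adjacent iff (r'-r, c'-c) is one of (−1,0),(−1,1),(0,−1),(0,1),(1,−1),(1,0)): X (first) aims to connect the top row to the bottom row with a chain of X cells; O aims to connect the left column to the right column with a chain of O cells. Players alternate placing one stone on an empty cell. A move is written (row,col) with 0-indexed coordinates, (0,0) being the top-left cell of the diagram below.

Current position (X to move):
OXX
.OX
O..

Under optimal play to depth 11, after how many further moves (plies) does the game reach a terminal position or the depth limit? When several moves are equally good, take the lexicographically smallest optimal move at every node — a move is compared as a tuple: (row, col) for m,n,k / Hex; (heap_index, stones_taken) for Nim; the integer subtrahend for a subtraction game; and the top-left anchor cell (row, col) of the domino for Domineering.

PV length from [OXX/.OX/O..]: 3 plies

ply 1, X at OXX/.OX/O.. | (1,0)=+1→OXX/XOX/O..*; (2,1)=+1→OXX/.OX/OX.; (2,2)=+1→OXX/.OX/O.X
ply 2, O at OXX/XOX/O.. | (2,1)=-1→OXX/XOX/OO.*; (2,2)=-1→OXX/XOX/O.O
ply 3, X at OXX/XOX/OO. | (2,2)=+1→OXX/XOX/OOX*
ply 4: OXX/XOX/OOX is terminal -1 (O); from OXX/.OX/O.. depth 11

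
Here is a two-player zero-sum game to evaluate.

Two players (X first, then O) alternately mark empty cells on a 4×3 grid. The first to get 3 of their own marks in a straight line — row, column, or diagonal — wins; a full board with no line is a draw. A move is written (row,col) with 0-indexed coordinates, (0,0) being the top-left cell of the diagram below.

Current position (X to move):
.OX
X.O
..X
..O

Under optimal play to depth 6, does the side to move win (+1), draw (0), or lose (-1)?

value(.OX/X.O/..X/..O, X) = +1

p1 X@[.OX/X.O/..X/..O]: (0,0)[XOX/X.O/..X/..O]+1* (1,1)[.OX/XXO/..X/..O]+1 (2,0)[.OX/X.O/X.X/..O]+1 (2,1)[.OX/X.O/.XX/..O]+1 (3,0)[.OX/X.O/..X/X.O]+0 (3,1)[.OX/X.O/..X/.XO]-1
p2 O@[XOX/X.O/..X/..O]: (1,1)[XOX/XOO/..X/..O]-1* (2,0)[XOX/X.O/O.X/..O]-1 (2,1)[XOX/X.O/.OX/..O]-1 (3,0)[XOX/X.O/..X/O.O]-1 (3,1)[XOX/X.O/..X/.OO]-1
p3 X@[XOX/XOO/..X/..O]: (2,0)[XOX/XOO/X.X/..O]+1* (2,1)[XOX/XOO/.XX/..O]+0 (3,0)[XOX/XOO/..X/X.O]-1 (3,1)[XOX/XOO/..X/.XO]-1
p4 O@[XOX/XOO/X.X/..O] terminal -1; root [.OX/X.O/..X/..O] d6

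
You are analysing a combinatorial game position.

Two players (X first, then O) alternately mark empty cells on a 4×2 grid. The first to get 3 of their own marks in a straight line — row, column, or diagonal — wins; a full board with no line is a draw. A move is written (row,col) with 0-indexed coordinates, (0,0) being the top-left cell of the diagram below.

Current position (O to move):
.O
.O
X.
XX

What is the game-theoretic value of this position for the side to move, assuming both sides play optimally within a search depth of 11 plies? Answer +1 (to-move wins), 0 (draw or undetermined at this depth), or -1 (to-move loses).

p1 O@[.O/.O/X./XX]: (0,0)[OO/.O/X./XX]-1 (1,0)[.O/OO/X./XX]+0 (2,1)[.O/.O/XO/XX]+1*
p2 X@[.O/.O/XO/XX] terminal -1; root [.O/.O/X./XX] d11

value(.O/.O/X./XX, O) = +1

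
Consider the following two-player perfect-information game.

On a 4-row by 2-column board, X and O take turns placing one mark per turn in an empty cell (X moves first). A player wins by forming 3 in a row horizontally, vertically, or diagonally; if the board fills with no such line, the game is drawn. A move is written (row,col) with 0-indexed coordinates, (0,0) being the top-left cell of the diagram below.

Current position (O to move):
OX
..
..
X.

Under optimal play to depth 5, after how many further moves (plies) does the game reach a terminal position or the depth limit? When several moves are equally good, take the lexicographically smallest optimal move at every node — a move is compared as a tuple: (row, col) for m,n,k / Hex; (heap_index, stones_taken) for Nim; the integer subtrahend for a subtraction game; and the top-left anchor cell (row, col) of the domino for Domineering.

p1 O@[OX/../../X.]: (1,0)[OX/O./../X.]+0* (1,1)[OX/.O/../X.]+0 (2,0)[OX/../O./X.]+0 (2,1)[OX/../.O/X.]+0 (3,1)[OX/../../XO]+0
p2 X@[OX/O./../X.]: (1,1)[OX/OX/../X.]-1 (2,0)[OX/O./X./X.]+0* (2,1)[OX/O./.X/X.]-1 (3,1)[OX/O./../XX]-1
p3 O@[OX/O./X./X.]: (1,1)[OX/OO/X./X.]+0* (2,1)[OX/O./XO/X.]+0 (3,1)[OX/O./X./XO]+0
p4 X@[OX/OO/X./X.]: (2,1)[OX/OO/XX/X.]+0* (3,1)[OX/OO/X./XX]+0
p5 O@[OX/OO/XX/X.]: (3,1)[OX/OO/XX/XO]+0*
p6 X@[OX/OO/XX/XO] terminal +0; root [OX/../../X.] d5

PV length from [OX/../../X.]: 5 plies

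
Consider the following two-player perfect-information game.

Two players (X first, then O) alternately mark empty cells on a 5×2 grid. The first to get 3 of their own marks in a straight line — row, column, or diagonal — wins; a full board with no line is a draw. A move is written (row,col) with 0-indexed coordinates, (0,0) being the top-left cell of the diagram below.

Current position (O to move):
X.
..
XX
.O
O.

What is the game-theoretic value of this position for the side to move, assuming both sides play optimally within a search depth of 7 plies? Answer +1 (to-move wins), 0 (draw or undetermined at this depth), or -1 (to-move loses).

[X./../XX/.O/O.] O move#1: (0,1):-1/XO/../XX/.O/O., (1,0):+0/X./O./XX/.O/O.*, (1,1):-1/X./.O/XX/.O/O., (3,0):-1/X./../XX/OO/O., (4,1):-1/X./../XX/.O/OO
[X./O./XX/.O/O.] X move#2: (0,1):+0/XX/O./XX/.O/O.*, (1,1):+0/X./OX/XX/.O/O., (3,0):+0/X./O./XX/XO/O., (4,1):+0/X./O./XX/.O/OX
[XX/O./XX/.O/O.] O move#3: (1,1):+0/XX/OO/XX/.O/O.*, (3,0):-1/XX/O./XX/OO/O., (4,1):-1/XX/O./XX/.O/OO
[XX/OO/XX/.O/O.] X move#4: (3,0):+0/XX/OO/XX/XO/O.*, (4,1):+0/XX/OO/XX/.O/OX
[XX/OO/XX/XO/O.] O move#5: (4,1):+0/XX/OO/XX/XO/OO*
[XX/OO/XX/XO/OO] end (terminal +0, X#6); searched X./../XX/.O/O. to 7

value(X./../XX/.O/O., O) = 0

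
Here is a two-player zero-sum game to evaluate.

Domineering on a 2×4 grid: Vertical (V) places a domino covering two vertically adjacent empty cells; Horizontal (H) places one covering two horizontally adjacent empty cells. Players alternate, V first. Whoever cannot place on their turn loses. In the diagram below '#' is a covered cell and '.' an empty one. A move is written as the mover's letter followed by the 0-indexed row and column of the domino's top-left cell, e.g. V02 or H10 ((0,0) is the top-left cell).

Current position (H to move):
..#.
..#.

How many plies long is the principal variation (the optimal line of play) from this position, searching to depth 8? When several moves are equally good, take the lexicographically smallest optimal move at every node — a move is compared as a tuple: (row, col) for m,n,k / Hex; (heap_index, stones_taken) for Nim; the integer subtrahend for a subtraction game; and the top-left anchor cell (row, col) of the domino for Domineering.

PV length from [..#./..#.]: 3 plies

p1 H@[..#./..#.]: H00[###./..#.]+1* H10[..#./###.]+1
p2 V@[###./..#.]: V03[####/..##]-1*
p3 H@[####/..##]: H10[####/####]+1*
p4 V@[####/####] terminal -1; root [..#./..#.] d8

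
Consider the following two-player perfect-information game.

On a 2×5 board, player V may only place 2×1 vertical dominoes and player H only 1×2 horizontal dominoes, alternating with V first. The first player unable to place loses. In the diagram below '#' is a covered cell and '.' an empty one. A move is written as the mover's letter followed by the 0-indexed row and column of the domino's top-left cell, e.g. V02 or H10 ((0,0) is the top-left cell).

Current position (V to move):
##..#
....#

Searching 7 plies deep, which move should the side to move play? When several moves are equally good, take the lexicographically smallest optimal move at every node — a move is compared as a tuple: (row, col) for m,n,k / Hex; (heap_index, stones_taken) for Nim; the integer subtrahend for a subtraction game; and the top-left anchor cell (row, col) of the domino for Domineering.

V's best at [##..#/....#]: V02

p1 V@[##..#/....#]: V02[###.#/..#.#]+1* V03[##.##/...##]-1
p2 H@[###.#/..#.#]: H10[###.#/###.#]-1*
p3 V@[###.#/###.#]: V03[#####/#####]+1*
p4 H@[#####/#####] terminal -1; root [##..#/....#] d7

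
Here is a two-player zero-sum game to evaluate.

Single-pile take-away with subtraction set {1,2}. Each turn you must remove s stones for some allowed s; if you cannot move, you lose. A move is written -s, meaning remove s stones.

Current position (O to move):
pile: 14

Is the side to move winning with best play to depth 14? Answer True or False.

[14] O move#1: -1:-1/13, -2:+1/12*
[12] X move#2: -1:-1/11*, -2:-1/10
[11] O move#3: -1:-1/10, -2:+1/9*
[9] X move#4: -1:-1/8*, -2:-1/7
[8] O move#5: -1:-1/7, -2:+1/6*
[6] X move#6: -1:-1/5*, -2:-1/4
[5] O move#7: -1:-1/4, -2:+1/3*
[3] X move#8: -1:-1/2*, -2:-1/1
[2] O move#9: -1:-1/1, -2:+1/0*
[0] end (terminal -1, X#10); searched 14 to 14

O winning at [14]: True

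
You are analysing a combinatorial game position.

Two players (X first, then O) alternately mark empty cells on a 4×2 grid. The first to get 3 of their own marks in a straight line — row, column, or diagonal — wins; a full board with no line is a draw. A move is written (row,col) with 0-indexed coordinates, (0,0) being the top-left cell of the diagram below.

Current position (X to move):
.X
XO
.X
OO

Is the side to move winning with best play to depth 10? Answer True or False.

X winning at [.X/XO/.X/OO]: False

p1 X@[.X/XO/.X/OO]: (0,0)[XX/XO/.X/OO]+0* (2,0)[.X/XO/XX/OO]+0
p2 O@[XX/XO/.X/OO]: (2,0)[XX/XO/OX/OO]+0*
p3 X@[XX/XO/OX/OO] terminal +0; root [.X/XO/.X/OO] d10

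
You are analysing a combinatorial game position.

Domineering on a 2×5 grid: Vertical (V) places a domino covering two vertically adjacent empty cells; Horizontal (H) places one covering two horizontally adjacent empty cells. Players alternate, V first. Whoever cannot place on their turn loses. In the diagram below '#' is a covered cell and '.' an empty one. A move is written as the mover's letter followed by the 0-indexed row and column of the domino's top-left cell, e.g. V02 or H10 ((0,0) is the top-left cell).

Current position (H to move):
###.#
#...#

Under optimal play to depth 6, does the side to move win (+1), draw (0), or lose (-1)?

value(###.#/#...#, H) = +1

[###.#/#...#] H move#1: H11:-1/###.#/###.#, H12:+1/###.#/#.###*
[###.#/#.###] end (terminal -1, V#2); searched ###.#/#...# to 6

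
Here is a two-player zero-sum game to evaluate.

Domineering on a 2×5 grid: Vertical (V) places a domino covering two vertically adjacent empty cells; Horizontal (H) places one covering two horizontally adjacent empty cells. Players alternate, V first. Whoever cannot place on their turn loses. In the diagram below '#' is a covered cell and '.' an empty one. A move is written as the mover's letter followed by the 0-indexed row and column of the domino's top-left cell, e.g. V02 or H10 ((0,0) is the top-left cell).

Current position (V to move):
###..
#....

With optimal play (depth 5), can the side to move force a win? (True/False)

p1 V@[###../#....]: V03[####./#..#.]+1* V04[###.#/#...#]-1
p2 H@[####./#..#.]: H11[####./####.]-1*
p3 V@[####./####.]: V04[#####/#####]+1*
p4 H@[#####/#####] terminal -1; root [###../#....] d5

V winning at [###../#....]: True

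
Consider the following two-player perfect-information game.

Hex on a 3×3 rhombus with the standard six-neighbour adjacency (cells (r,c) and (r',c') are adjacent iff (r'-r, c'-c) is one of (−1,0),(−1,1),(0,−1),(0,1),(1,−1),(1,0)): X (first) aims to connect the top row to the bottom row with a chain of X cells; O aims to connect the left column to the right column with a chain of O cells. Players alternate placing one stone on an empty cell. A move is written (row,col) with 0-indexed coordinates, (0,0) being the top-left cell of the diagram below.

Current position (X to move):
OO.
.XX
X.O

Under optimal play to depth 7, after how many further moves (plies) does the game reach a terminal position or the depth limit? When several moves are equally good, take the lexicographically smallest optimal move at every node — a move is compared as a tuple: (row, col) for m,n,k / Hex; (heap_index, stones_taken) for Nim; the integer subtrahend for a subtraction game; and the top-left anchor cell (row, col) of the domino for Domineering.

PV length from [OO./.XX/X.O]: 1 ply

p1 X@[OO./.XX/X.O]: (0,2)[OOX/.XX/X.O]+1* (1,0)[OO./XXX/X.O]-1 (2,1)[OO./.XX/XXO]-1
p2 O@[OOX/.XX/X.O] terminal -1; root [OO./.XX/X.O] d7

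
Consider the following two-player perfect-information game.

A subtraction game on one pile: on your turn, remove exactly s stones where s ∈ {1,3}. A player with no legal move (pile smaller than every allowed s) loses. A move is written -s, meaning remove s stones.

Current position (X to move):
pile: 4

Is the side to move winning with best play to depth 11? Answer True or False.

X winning at [4]: False

[4] X move#1: -1:-1/3*, -3:-1/1
[3] O move#2: -1:+1/2*, -3:+1/0
[2] X move#3: -1:-1/1*
[1] O move#4: -1:+1/0*
[0] end (terminal -1, X#5); searched 4 to 11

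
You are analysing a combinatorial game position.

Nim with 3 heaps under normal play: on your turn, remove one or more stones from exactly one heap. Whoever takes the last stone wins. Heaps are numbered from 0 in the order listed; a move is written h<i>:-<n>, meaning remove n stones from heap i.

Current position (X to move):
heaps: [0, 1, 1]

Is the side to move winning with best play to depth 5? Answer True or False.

p1 X@[(0,1,1)]: h1:-1[(0,0,1)]-1* h2:-1[(0,1,0)]-1
p2 O@[(0,0,1)]: h2:-1[(0,0,0)]+1*
p3 X@[(0,0,0)] terminal -1; root [(0,1,1)] d5

X winning at [(0,1,1)]: False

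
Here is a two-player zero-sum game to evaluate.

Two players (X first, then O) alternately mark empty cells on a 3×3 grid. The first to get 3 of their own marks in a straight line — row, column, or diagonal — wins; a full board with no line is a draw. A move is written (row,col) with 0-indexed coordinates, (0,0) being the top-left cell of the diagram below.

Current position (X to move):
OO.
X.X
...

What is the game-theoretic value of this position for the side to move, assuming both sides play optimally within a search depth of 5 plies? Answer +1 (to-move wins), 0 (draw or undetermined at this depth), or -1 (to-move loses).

[OO./X.X/...] X move#1: (0,2):+1/OOX/X.X/...*, (1,1):+1/OO./XXX/..., (2,0):-1/OO./X.X/X.., (2,1):-1/OO./X.X/.X., (2,2):-1/OO./X.X/..X
[OOX/X.X/...] O move#2: (1,1):-1/OOX/XOX/...*, (2,0):-1/OOX/X.X/O.., (2,1):-1/OOX/X.X/.O., (2,2):-1/OOX/X.X/..O
[OOX/XOX/...] X move#3: (2,0):-1/OOX/XOX/X.., (2,1):-1/OOX/XOX/.X., (2,2):+1/OOX/XOX/..X*
[OOX/XOX/..X] end (terminal -1, O#4); searched OO./X.X/... to 5

value(OO./X.X/..., X) = +1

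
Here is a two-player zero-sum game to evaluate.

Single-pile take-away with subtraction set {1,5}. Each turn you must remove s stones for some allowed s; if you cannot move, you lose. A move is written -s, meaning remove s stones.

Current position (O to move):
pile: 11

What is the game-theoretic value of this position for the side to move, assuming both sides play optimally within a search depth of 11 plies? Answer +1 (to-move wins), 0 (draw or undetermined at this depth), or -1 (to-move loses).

value(11, O) = +1

[11] O move#1: -1:+1/10*, -5:+1/6
[10] X move#2: -1:-1/9*, -5:-1/5
[9] O move#3: -1:+1/8*, -5:+1/4
[8] X move#4: -1:-1/7*, -5:-1/3
[7] O move#5: -1:+1/6*, -5:+1/2
[6] X move#6: -1:-1/5*, -5:-1/1
[5] O move#7: -1:+1/4*, -5:+1/0
[4] X move#8: -1:-1/3*
[3] O move#9: -1:+1/2*
[2] X move#10: -1:-1/1*
[1] O move#11: -1:+1/0*
[0] end (terminal -1, X#12); searched 11 to 11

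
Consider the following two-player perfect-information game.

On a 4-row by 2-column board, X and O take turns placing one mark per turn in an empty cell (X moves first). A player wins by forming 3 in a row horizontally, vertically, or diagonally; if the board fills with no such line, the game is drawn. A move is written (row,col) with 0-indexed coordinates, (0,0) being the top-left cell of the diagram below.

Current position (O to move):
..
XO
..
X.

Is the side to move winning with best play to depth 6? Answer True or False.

O winning at [../XO/../X.]: False

p1 O@[../XO/../X.]: (0,0)[O./XO/../X.]-1 (0,1)[.O/XO/../X.]-1 (2,0)[../XO/O./X.]+0* (2,1)[../XO/.O/X.]-1 (3,1)[../XO/../XO]-1
p2 X@[../XO/O./X.]: (0,0)[X./XO/O./X.]-1 (0,1)[.X/XO/O./X.]+0* (2,1)[../XO/OX/X.]+0 (3,1)[../XO/O./XX]+0
p3 O@[.X/XO/O./X.]: (0,0)[OX/XO/O./X.]+0* (2,1)[.X/XO/OO/X.]+0 (3,1)[.X/XO/O./XO]+0
p4 X@[OX/XO/O./X.]: (2,1)[OX/XO/OX/X.]+0* (3,1)[OX/XO/O./XX]+0
p5 O@[OX/XO/OX/X.]: (3,1)[OX/XO/OX/XO]+0*
p6 X@[OX/XO/OX/XO] terminal +0; root [../XO/../X.] d6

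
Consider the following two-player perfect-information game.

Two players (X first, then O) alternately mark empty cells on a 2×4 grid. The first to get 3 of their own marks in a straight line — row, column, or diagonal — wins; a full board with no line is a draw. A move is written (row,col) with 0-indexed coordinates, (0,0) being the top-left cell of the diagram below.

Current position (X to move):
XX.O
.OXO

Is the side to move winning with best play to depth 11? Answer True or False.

X winning at [XX.O/.OXO]: True

[XX.O/.OXO] X move#1: (0,2):+1/XXXO/.OXO*, (1,0):+0/XX.O/XOXO
[XXXO/.OXO] end (terminal -1, O#2); searched XX.O/.OXO to 11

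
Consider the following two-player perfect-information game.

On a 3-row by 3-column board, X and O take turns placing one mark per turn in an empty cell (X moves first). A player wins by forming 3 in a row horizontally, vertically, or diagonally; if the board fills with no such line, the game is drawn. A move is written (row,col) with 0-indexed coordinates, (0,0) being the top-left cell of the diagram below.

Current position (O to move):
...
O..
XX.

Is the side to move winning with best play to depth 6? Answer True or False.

O winning at [.../O../XX.]: False

[.../O../XX.] O move#1: (0,0):-1/O../O../XX.*, (0,1):-1/.O./O../XX., (0,2):-1/..O/O../XX., (1,1):-1/.../OO./XX., (1,2):-1/.../O.O/XX., (2,2):-1/.../O../XXO
[O../O../XX.] X move#2: (0,1):+1/OX./O../XX.*, (0,2):+1/O.X/O../XX., (1,1):+1/O../OX./XX., (1,2):+1/O../O.X/XX., (2,2):+1/O../O../XXX
[OX./O../XX.] O move#3: (0,2):-1/OXO/O../XX.*, (1,1):-1/OX./OO./XX., (1,2):-1/OX./O.O/XX., (2,2):-1/OX./O../XXO
[OXO/O../XX.] X move#4: (1,1):+1/OXO/OX./XX.*, (1,2):+1/OXO/O.X/XX., (2,2):+1/OXO/O../XXX
[OXO/OX./XX.] end (terminal -1, O#5); searched .../O../XX. to 6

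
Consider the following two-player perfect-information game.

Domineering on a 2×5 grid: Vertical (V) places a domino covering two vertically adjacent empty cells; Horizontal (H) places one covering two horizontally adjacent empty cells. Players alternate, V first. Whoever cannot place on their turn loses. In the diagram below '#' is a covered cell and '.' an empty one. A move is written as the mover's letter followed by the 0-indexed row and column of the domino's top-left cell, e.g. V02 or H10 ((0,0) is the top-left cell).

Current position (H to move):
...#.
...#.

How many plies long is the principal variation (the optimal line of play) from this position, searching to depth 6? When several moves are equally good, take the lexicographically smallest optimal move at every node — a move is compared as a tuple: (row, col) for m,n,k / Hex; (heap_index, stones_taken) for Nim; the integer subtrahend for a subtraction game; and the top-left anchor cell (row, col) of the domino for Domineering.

[...#./...#.] H move#1: H00:-1/##.#./...#.*, H01:-1/.###./...#., H10:-1/...#./##.#., H11:-1/...#./.###.
[##.#./...#.] V move#2: V02:+1/####./..##.*, V04:-1/##.##/...##
[####./..##.] H move#3: H10:-1/####./####.*
[####./####.] V move#4: V04:+1/#####/#####*
[#####/#####] end (terminal -1, H#5); searched ...#./...#. to 6

PV length from [...#./...#.]: 4 plies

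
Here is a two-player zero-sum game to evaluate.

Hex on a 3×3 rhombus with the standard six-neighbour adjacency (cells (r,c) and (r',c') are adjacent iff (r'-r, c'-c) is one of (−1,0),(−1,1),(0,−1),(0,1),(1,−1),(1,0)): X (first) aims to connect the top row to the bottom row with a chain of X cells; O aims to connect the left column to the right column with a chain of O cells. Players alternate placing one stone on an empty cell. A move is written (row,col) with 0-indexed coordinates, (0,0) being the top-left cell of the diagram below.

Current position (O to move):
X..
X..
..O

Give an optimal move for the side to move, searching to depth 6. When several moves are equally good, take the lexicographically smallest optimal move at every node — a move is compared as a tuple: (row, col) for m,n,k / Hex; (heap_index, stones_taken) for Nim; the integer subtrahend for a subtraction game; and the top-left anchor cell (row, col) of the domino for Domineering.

[X../X../..O] O move#1: (0,1):-1/XO./X../..O, (0,2):-1/X.O/X../..O, (1,1):-1/X../XO./..O, (1,2):-1/X../X.O/..O, (2,0):+1/X../X../O.O*, (2,1):-1/X../X../.OO
[X../X../O.O] X move#2: (0,1):-1/XX./X../O.O*, (0,2):-1/X.X/X../O.O, (1,1):-1/X../XX./O.O, (1,2):-1/X../X.X/O.O, (2,1):-1/X../X../OXO
[XX./X../O.O] O move#3: (0,2):+1/XXO/X../O.O*, (1,1):+1/XX./XO./O.O, (1,2):+1/XX./X.O/O.O, (2,1):+1/XX./X../OOO
[XXO/X../O.O] X move#4: (1,1):-1/XXO/XX./O.O*, (1,2):-1/XXO/X.X/O.O, (2,1):-1/XXO/X../OXO
[XXO/XX./O.O] O move#5: (1,2):-1/XXO/XXO/O.O, (2,1):+1/XXO/XX./OOO*
[XXO/XX./OOO] end (terminal -1, X#6); searched X../X../..O to 6

O's best at [X../X../..O]: (2,0)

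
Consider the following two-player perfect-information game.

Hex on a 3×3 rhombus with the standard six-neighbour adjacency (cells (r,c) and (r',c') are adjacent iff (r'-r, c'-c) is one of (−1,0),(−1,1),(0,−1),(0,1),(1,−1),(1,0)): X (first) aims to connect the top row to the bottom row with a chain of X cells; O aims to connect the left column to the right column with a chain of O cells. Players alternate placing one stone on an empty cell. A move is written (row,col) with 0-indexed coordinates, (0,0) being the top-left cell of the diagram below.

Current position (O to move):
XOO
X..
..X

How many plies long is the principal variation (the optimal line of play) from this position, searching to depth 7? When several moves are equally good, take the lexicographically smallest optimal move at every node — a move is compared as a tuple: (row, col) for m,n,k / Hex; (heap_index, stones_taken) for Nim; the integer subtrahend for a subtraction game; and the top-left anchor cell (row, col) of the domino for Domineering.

PV length from [XOO/X../..X]: 2 plies

ply 1, O at XOO/X../..X | (1,1)=-1→XOO/XO./..X*; (1,2)=-1→XOO/X.O/..X; (2,0)=-1→XOO/X../O.X; (2,1)=-1→XOO/X../.OX
ply 2, X at XOO/XO./..X | (1,2)=-1→XOO/XOX/..X; (2,0)=+1→XOO/XO./X.X*; (2,1)=-1→XOO/XO./.XX
ply 3: XOO/XO./X.X is terminal -1 (O); from XOO/X../..X depth 7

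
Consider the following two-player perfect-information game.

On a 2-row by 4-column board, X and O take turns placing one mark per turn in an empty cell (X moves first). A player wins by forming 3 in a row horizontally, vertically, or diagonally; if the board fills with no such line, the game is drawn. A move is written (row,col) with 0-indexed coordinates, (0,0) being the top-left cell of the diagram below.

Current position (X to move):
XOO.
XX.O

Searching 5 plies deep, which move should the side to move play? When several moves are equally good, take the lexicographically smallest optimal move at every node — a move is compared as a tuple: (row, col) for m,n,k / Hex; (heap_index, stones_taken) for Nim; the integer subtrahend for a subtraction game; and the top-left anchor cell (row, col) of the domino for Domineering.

ply 1, X at XOO./XX.O | (0,3)=+0→XOOX/XX.O; (1,2)=+1→XOO./XXXO*
ply 2: XOO./XXXO is terminal -1 (O); from XOO./XX.O depth 5

X's best at [XOO./XX.O]: (1,2)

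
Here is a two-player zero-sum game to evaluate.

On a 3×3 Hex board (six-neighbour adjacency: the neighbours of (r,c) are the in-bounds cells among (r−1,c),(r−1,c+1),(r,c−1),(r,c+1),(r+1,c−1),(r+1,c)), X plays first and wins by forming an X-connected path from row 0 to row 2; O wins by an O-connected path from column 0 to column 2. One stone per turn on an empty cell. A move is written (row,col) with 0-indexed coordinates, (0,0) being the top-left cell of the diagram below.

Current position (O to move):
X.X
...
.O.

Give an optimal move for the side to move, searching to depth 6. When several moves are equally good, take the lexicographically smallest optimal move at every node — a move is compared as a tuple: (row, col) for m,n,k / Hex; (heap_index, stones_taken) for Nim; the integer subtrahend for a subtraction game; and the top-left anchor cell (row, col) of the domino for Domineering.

O's best at [X.X/.../.O.]: (1,0)

ply 1, O at X.X/.../.O. | (0,1)=-1→XOX/.../.O.; (1,0)=+1→X.X/O../.O.*; (1,1)=+1→X.X/.O./.O.; (1,2)=-1→X.X/..O/.O.; (2,0)=+1→X.X/.../OO.; (2,2)=-1→X.X/.../.OO
ply 2, X at X.X/O../.O. | (0,1)=-1→XXX/O../.O.*; (1,1)=-1→X.X/OX./.O.; (1,2)=-1→X.X/O.X/.O.; (2,0)=-1→X.X/O../XO.; (2,2)=-1→X.X/O../.OX
ply 3, O at XXX/O../.O. | (1,1)=+1→XXX/OO./.O.*; (1,2)=+1→XXX/O.O/.O.; (2,0)=+1→XXX/O../OO.; (2,2)=+1→XXX/O../.OO
ply 4, X at XXX/OO./.O. | (1,2)=-1→XXX/OOX/.O.*; (2,0)=-1→XXX/OO./XO.; (2,2)=-1→XXX/OO./.OX
ply 5, O at XXX/OOX/.O. | (2,0)=-1→XXX/OOX/OO.; (2,2)=+1→XXX/OOX/.OO*
ply 6: XXX/OOX/.OO is terminal -1 (X); from X.X/.../.O. depth 6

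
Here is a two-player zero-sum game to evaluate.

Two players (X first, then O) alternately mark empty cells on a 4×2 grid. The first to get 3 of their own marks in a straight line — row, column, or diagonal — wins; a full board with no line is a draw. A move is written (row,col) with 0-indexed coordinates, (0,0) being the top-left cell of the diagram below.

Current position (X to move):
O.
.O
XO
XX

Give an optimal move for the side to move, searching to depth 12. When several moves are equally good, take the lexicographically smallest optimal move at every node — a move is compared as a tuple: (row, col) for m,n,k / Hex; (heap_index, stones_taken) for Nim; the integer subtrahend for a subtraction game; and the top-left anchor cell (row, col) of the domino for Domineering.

X's best at [O./.O/XO/XX]: (1,0)

ply 1, X at O./.O/XO/XX | (0,1)=+0→OX/.O/XO/XX; (1,0)=+1→O./XO/XO/XX*
ply 2: O./XO/XO/XX is terminal -1 (O); from O./.O/XO/XX depth 12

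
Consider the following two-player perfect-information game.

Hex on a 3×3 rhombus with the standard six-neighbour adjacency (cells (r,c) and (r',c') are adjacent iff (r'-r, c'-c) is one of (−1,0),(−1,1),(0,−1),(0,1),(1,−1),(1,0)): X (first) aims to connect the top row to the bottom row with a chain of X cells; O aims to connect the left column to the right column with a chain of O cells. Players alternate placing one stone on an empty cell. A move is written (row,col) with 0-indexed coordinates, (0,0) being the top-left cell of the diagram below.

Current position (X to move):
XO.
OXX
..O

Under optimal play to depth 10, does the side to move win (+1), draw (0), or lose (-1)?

value(XO./OXX/..O, X) = +1

p1 X@[XO./OXX/..O]: (0,2)[XOX/OXX/..O]+1* (2,0)[XO./OXX/X.O]-1 (2,1)[XO./OXX/.XO]-1
p2 O@[XOX/OXX/..O]: (2,0)[XOX/OXX/O.O]-1* (2,1)[XOX/OXX/.OO]-1
p3 X@[XOX/OXX/O.O]: (2,1)[XOX/OXX/OXO]+1*
p4 O@[XOX/OXX/OXO] terminal -1; root [XO./OXX/..O] d10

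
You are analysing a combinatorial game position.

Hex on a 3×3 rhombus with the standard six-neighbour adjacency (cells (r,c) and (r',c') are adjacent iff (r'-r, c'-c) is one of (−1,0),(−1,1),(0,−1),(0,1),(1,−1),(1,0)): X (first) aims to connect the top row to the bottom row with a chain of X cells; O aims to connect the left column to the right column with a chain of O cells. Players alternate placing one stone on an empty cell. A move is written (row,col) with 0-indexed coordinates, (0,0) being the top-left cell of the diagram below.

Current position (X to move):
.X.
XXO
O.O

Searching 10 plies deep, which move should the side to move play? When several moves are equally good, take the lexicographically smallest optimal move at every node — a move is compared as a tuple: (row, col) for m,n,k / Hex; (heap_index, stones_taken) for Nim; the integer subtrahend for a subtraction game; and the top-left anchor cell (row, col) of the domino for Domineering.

p1 X@[.X./XXO/O.O]: (0,0)[XX./XXO/O.O]-1 (0,2)[.XX/XXO/O.O]-1 (2,1)[.X./XXO/OXO]+1*
p2 O@[.X./XXO/OXO] terminal -1; root [.X./XXO/O.O] d10

X's best at [.X./XXO/O.O]: (2,1)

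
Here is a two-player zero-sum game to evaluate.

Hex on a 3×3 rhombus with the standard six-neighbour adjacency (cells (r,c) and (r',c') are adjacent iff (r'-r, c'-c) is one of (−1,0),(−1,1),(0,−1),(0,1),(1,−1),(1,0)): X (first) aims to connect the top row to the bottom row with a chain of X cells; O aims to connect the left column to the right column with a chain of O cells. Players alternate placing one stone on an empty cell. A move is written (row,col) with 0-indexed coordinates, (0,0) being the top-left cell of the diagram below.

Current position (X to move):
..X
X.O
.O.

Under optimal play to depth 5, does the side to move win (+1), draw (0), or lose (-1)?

value(..X/X.O/.O., X) = +1

p1 X@[..X/X.O/.O.]: (0,0)[X.X/X.O/.O.]-1 (0,1)[.XX/X.O/.O.]-1 (1,1)[..X/XXO/.O.]-1 (2,0)[..X/X.O/XO.]+1* (2,2)[..X/X.O/.OX]-1
p2 O@[..X/X.O/XO.]: (0,0)[O.X/X.O/XO.]-1* (0,1)[.OX/X.O/XO.]-1 (1,1)[..X/XOO/XO.]-1 (2,2)[..X/X.O/XOO]-1
p3 X@[O.X/X.O/XO.]: (0,1)[OXX/X.O/XO.]+1* (1,1)[O.X/XXO/XO.]+1 (2,2)[O.X/X.O/XOX]+1
p4 O@[OXX/X.O/XO.] terminal -1; root [..X/X.O/.O.] d5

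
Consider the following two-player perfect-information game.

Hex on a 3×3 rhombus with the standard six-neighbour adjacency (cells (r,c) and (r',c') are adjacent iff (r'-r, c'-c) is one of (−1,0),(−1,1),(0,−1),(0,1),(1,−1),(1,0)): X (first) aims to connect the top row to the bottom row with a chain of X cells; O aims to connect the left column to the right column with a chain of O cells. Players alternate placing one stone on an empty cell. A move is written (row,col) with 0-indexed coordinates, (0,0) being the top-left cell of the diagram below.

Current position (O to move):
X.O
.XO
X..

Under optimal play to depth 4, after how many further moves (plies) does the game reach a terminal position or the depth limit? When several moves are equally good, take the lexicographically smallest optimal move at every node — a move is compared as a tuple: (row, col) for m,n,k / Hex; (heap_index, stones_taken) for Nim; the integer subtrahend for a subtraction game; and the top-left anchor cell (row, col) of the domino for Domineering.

[X.O/.XO/X..] O move#1: (0,1):-1/XOO/.XO/X..*, (1,0):-1/X.O/OXO/X.., (2,1):-1/X.O/.XO/XO., (2,2):-1/X.O/.XO/X.O
[XOO/.XO/X..] X move#2: (1,0):+1/XOO/XXO/X..*, (2,1):-1/XOO/.XO/XX., (2,2):-1/XOO/.XO/X.X
[XOO/XXO/X..] end (terminal -1, O#3); searched X.O/.XO/X.. to 4

PV length from [X.O/.XO/X..]: 2 plies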